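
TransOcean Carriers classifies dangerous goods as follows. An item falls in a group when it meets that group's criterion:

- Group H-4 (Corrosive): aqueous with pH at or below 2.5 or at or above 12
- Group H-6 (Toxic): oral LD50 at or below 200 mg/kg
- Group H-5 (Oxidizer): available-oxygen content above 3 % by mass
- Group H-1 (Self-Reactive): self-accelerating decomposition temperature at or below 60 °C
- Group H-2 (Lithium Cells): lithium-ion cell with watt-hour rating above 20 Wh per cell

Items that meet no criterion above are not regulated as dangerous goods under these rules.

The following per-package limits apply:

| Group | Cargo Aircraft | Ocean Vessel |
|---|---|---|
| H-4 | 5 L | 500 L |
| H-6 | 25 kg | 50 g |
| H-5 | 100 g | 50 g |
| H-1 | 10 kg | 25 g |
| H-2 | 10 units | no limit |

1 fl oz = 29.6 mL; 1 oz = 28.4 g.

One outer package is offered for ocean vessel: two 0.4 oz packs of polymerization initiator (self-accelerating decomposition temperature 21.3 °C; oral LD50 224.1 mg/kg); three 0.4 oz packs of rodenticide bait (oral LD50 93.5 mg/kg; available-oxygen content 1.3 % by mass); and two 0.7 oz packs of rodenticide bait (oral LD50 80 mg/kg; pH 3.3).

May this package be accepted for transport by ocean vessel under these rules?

No

Polymerization initiator: self-accelerating decomposition temperature 21.3 °C ≤ 60 °C → Group H-1 (Self-Reactive).
Oral LD50 93.5 mg/kg meets the Group H-6 criterion (Toxic), so the rodenticide bait is Group H-6.
With oral LD50 80 mg/kg (≤ 200 mg/kg), the rodenticide bait falls in Group H-6.
Group H-6 net quantity: (three 0.4 oz packs = 34.08 g) + (two 0.7 oz packs = 39.76 g) = 73.84 g.
73.84 g exceeds the ocean vessel limit of 50 g for Group H-6.
Group H-1 quantity: two 0.4 oz packs = 22.72 g.
That is within the Group H-1 ocean vessel limit of 25 g.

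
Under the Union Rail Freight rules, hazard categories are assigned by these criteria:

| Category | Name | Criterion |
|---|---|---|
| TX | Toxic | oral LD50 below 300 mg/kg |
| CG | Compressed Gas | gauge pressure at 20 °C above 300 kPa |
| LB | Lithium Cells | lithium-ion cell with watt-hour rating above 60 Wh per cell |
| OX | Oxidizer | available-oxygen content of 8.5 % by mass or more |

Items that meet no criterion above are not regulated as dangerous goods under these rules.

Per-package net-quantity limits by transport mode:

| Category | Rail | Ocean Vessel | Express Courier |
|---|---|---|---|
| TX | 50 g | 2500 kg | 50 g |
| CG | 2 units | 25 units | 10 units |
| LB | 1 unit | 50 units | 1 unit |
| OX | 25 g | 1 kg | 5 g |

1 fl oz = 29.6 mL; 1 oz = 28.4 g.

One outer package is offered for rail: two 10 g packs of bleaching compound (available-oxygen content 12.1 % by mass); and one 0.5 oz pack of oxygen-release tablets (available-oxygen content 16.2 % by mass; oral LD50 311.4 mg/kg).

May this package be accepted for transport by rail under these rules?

The bleaching compound has available-oxygen content 12.1 % by mass, which is ≥ 8.5 % by mass, so it is Category OX (Oxidizer).
Available-oxygen content 16.2 % by mass meets the Category OX criterion (Oxidizer), so the oxygen-release tablets are Category OX.
Category OX net quantity: (two 10 g packs = 20 g) + (one 0.5 oz pack = 14.2 g) = 34.2 g.
34.2 g > 25 g (rail limit, Category OX) — over the limit.

No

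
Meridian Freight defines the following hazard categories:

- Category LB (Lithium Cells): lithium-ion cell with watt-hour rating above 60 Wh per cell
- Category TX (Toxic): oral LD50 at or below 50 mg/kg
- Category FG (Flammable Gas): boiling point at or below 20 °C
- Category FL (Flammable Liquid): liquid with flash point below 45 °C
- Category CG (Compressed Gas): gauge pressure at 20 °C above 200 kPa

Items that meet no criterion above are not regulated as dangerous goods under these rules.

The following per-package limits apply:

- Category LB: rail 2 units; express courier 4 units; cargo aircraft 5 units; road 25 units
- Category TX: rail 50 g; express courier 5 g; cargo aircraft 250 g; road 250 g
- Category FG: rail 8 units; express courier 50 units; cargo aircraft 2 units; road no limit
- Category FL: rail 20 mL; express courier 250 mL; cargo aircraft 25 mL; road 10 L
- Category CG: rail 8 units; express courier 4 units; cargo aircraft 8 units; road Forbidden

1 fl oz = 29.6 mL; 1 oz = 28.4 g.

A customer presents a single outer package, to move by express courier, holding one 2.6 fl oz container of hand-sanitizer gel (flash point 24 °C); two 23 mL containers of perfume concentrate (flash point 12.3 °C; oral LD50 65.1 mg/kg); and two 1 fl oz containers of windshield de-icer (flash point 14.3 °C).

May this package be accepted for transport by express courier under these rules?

The hand-sanitizer gel has flash point 24 °C, which is < 45 °C, so it is Category FL (Flammable Liquid).
With flash point 12.3 °C (< 45 °C), the perfume concentrate falls in Category FL.
The windshield de-icer has flash point 14.3 °C, which is < 45 °C, so it is Category FL (Flammable Liquid).
Total Category FL: (one 2.6 fl oz container = 76.96 mL) + (two 23 mL containers = 46 mL) + (two 1 fl oz containers = 59.2 mL) = 182.16 mL.
182.16 mL is within the express courier limit of 250 mL for Category FL.

Yes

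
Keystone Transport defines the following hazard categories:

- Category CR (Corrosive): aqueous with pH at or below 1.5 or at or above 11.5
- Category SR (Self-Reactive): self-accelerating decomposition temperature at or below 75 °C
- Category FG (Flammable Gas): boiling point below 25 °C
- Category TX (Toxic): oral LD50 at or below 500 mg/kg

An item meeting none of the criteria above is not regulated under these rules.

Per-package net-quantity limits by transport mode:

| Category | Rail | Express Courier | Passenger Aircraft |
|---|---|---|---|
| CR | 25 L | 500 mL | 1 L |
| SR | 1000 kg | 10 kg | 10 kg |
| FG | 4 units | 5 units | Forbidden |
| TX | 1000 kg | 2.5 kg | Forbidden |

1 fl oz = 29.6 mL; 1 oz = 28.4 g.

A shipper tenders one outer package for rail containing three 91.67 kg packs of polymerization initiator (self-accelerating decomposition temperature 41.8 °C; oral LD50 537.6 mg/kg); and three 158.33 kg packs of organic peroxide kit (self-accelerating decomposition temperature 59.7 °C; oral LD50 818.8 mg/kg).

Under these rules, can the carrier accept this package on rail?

Yes

Self-accelerating decomposition temperature 41.8 °C meets the Category SR criterion (Self-Reactive), so the polymerization initiator is Category SR.
The organic peroxide kit has self-accelerating decomposition temperature 59.7 °C, which is ≤ 75 °C, so it is Category SR (Self-Reactive).
Category SR net quantity: (three 91.67 kg packs = 275.01 kg) + (three 158.33 kg packs = 474.99 kg) = 750 kg.
That is within the Category SR rail limit of 1000 kg.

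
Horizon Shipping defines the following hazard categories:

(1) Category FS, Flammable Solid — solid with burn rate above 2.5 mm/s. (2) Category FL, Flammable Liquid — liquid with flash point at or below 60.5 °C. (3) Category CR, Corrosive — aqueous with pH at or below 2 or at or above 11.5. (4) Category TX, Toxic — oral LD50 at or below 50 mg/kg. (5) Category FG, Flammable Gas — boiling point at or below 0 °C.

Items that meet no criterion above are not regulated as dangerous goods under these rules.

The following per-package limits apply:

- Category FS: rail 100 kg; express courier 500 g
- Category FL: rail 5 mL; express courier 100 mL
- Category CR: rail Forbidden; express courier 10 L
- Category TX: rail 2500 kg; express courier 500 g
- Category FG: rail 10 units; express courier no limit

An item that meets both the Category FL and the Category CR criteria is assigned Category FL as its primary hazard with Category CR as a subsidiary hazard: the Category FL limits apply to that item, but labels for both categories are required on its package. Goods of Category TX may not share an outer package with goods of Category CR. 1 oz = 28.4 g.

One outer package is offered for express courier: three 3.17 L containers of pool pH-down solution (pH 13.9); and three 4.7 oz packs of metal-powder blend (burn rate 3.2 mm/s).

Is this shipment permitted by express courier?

pH 13.9 meets the Category CR criterion (Corrosive), so the pool pH-down solution is Category CR.
With burn rate 3.2 mm/s (> 2.5 mm/s), the metal-powder blend falls in Category FS.
Category CR quantity: three 3.17 L containers = 9.51 L.
9.51 L is within the express courier limit of 10 L for Category CR.
Category FS quantity: three 4.7 oz packs = 400.44 g.
400.44 g ≤ 500 g (express courier limit, Category FS) — within limit.
The segregation rule (Category TX with Category CR) does not apply to Category CR with Category FS.
Every hazard category is within its express courier limit and no segregation rule is violated.

Yes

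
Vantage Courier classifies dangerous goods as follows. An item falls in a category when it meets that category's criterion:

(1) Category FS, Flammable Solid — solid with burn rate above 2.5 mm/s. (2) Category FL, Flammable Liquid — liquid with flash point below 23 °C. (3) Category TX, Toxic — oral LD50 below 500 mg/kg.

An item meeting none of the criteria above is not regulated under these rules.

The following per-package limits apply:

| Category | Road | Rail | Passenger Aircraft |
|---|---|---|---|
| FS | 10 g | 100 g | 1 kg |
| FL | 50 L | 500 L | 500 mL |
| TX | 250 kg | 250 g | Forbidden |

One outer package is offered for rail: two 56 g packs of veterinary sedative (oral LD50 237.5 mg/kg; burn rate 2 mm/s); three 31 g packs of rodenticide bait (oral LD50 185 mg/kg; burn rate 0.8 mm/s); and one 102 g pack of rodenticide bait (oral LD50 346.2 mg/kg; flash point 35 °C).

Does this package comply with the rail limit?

Oral LD50 237.5 mg/kg meets the Category TX criterion (Toxic), so the veterinary sedative is Category TX.
Oral LD50 185 mg/kg meets the Category TX criterion (Toxic), so the rodenticide bait is Category TX.
Rodenticide bait: oral LD50 346.2 mg/kg < 500 mg/kg → Category TX (Toxic).
Category TX net quantity: (two 56 g packs = 112 g) + (three 31 g packs = 93 g) + 102 g = 307 g.
307 g exceeds the rail limit of 250 g for Category TX.

No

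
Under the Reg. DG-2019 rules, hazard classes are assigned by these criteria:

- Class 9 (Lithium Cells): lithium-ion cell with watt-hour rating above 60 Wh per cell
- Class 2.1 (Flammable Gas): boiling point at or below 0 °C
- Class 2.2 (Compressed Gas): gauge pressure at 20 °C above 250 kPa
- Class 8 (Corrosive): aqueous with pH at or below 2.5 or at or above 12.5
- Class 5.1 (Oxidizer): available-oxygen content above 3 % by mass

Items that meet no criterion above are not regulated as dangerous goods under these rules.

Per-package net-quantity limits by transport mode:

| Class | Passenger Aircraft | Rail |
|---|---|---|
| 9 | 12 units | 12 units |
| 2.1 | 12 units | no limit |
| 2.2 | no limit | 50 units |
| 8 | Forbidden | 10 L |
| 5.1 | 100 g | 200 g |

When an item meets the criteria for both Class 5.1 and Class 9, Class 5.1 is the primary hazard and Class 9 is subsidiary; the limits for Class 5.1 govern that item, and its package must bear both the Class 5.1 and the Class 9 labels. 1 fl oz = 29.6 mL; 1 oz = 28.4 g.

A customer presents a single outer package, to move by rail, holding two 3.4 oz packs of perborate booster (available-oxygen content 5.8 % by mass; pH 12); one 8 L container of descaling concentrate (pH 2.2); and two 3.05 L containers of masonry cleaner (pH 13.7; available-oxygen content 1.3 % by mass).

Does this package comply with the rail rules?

Perborate booster: available-oxygen content 5.8 % by mass > 3 % by mass → Class 5.1 (Oxidizer).
The descaling concentrate has pH 2.2, which is ≤ 2.5, so it is Class 8 (Corrosive).
With pH 13.7 (≥ 12.5), the masonry cleaner falls in Class 8.
Class 8 net quantity: 8 L + (two 3.05 L containers = 6.1 L) = 14.1 L.
That exceeds the Class 8 rail limit of 10 L.
Class 5.1 quantity: two 3.4 oz packs = 193.12 g.
193.12 g ≤ 200 g (rail limit, Class 5.1) — within limit.

No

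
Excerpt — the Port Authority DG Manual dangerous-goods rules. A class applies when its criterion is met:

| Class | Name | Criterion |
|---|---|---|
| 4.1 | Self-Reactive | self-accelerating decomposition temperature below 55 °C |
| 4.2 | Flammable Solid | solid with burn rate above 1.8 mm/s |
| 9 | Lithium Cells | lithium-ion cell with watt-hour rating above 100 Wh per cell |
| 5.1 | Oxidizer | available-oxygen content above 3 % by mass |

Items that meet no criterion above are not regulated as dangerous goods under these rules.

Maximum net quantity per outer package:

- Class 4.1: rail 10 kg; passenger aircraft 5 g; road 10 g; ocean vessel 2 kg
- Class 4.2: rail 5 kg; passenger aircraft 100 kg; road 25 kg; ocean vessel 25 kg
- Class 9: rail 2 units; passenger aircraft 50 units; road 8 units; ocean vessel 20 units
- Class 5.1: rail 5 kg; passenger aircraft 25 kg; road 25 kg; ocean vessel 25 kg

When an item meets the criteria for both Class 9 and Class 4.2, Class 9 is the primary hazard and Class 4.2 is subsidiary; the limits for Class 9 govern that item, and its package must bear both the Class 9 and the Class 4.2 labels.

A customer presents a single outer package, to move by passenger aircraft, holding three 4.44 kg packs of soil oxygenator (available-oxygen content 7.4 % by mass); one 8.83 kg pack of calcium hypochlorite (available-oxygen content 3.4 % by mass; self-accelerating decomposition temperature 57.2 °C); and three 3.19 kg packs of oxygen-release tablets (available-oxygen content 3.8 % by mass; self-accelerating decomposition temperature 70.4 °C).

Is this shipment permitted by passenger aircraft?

The soil oxygenator has available-oxygen content 7.4 % by mass, which is > 3 % by mass, so it is Class 5.1 (Oxidizer).
The calcium hypochlorite has available-oxygen content 3.4 % by mass, which is > 3 % by mass, so it is Class 5.1 (Oxidizer).
Oxygen-release tablets: available-oxygen content 3.8 % by mass > 3 % by mass → Class 5.1 (Oxidizer).
Total Class 5.1: (three 4.44 kg packs = 13.32 kg) + 8.83 kg + (three 3.19 kg packs = 9.57 kg) = 31.72 kg.
That exceeds the Class 5.1 passenger aircraft limit of 25 kg.

No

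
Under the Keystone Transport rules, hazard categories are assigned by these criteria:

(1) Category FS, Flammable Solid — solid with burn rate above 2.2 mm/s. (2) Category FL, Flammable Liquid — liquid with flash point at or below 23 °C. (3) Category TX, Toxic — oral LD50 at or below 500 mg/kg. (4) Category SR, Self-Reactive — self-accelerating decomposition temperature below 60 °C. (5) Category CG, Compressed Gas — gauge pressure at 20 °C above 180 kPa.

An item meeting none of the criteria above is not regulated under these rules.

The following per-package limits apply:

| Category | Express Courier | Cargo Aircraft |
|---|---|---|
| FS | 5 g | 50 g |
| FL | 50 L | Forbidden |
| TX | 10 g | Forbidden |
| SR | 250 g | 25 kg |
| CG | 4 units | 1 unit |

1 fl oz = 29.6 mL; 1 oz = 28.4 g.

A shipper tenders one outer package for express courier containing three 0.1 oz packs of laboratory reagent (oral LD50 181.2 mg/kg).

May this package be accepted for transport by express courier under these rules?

Laboratory reagent: oral LD50 181.2 mg/kg ≤ 500 mg/kg → Category TX (Toxic).
Category TX quantity: three 0.1 oz packs = 8.52 g.
8.52 g ≤ 10 g (express courier limit, Category TX) — within limit.

Yes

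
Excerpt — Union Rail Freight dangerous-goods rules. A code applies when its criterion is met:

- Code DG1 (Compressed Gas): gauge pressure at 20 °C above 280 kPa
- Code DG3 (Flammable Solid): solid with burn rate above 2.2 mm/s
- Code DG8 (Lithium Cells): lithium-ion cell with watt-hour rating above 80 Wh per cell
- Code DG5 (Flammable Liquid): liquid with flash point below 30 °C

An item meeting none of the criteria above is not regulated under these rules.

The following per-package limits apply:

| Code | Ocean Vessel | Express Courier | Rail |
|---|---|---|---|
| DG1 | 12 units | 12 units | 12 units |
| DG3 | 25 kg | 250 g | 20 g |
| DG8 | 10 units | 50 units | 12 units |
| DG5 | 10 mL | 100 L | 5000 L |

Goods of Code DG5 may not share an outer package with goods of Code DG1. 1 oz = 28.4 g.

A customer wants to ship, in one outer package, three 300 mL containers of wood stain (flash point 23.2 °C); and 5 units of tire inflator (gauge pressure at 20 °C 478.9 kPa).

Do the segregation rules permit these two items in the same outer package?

No

Flash point 23.2 °C meets the Code DG5 criterion (Flammable Liquid), so the wood stain is Code DG5.
Tire inflator: gauge pressure at 20 °C 478.9 kPa > 280 kPa → Code DG1 (Compressed Gas).
Code DG5 and Code DG1 may not share an outer package.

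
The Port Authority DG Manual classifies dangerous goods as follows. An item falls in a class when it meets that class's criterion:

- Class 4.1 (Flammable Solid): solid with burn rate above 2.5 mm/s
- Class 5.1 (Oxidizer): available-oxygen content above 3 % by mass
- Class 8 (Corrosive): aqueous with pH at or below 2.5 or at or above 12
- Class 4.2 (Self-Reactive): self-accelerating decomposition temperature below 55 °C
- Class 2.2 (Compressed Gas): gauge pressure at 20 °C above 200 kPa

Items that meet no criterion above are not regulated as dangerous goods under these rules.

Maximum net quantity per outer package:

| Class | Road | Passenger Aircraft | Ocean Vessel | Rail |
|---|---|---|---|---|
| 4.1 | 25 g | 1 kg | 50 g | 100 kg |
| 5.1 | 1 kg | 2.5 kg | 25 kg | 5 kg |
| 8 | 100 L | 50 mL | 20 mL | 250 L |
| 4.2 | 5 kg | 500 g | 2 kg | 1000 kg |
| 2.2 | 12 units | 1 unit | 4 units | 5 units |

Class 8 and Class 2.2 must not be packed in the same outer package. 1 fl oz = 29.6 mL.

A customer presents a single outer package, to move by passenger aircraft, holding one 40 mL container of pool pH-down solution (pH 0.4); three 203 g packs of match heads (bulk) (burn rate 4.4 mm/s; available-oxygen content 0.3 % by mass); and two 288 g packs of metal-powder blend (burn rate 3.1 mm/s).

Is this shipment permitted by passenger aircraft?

Pool pH-down solution: pH 0.4 ≤ 2.5 → Class 8 (Corrosive).
Burn rate 4.4 mm/s meets the Class 4.1 criterion (Flammable Solid), so the match heads (bulk) are Class 4.1.
Metal-powder blend: burn rate 3.1 mm/s > 2.5 mm/s → Class 4.1 (Flammable Solid).
Class 4.1 net quantity: (three 203 g packs = 609 g) + (two 288 g packs = 576 g) = 1.185 kg.
1.185 kg exceeds the passenger aircraft limit of 1 kg for Class 4.1.
Class 8 quantity: 40 mL.
40 mL ≤ 50 mL (passenger aircraft limit, Class 8) — within limit.
The segregation rule (Class 8 with Class 2.2) does not apply to Class 4.1 with Class 8.

No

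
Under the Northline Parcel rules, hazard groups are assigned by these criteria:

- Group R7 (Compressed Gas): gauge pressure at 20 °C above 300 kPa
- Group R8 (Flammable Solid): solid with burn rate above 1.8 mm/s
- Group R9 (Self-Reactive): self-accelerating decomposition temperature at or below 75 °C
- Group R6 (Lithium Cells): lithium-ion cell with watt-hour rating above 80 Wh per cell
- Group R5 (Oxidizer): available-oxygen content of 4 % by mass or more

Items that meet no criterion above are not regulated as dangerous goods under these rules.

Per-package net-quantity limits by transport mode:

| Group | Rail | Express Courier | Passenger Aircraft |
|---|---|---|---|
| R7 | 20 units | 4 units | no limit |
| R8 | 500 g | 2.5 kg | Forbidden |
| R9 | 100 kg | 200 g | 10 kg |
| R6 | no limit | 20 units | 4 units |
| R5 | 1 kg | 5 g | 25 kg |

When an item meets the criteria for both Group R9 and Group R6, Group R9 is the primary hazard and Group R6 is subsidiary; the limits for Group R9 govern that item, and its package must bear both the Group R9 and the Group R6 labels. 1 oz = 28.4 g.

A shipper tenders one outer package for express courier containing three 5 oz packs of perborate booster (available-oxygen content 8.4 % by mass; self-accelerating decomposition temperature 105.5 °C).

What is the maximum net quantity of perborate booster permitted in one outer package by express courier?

5 g

Available-oxygen content 8.4 % by mass meets the Group R5 criterion (Oxidizer), so the perborate booster is Group R5.
The express courier limit for Group R5 is 5 g.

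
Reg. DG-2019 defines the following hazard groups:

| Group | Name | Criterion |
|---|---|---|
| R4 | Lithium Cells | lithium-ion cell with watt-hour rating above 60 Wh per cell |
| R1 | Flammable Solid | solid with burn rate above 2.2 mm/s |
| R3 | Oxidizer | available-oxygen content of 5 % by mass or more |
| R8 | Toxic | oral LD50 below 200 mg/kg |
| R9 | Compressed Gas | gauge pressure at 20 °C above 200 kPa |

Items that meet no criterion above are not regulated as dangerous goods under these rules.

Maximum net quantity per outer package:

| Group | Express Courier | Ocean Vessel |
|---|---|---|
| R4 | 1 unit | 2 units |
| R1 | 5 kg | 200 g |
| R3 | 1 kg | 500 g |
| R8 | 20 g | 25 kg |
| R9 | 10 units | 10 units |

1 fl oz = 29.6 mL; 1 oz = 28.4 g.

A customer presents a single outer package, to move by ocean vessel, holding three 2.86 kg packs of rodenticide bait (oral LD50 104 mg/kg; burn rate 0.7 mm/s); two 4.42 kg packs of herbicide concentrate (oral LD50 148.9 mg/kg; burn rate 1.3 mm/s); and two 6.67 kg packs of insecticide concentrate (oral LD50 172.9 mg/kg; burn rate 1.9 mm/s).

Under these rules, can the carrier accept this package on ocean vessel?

Rodenticide bait: oral LD50 104 mg/kg < 200 mg/kg → Group R8 (Toxic).
Oral LD50 148.9 mg/kg meets the Group R8 criterion (Toxic), so the herbicide concentrate is Group R8.
The insecticide concentrate has oral LD50 172.9 mg/kg, which is < 200 mg/kg, so it is Group R8 (Toxic).
Group R8 net quantity: (three 2.86 kg packs = 8.58 kg) + (two 4.42 kg packs = 8.84 kg) + (two 6.67 kg packs = 13.34 kg) = 30.76 kg.
30.76 kg exceeds the ocean vessel limit of 25 kg for Group R8.

No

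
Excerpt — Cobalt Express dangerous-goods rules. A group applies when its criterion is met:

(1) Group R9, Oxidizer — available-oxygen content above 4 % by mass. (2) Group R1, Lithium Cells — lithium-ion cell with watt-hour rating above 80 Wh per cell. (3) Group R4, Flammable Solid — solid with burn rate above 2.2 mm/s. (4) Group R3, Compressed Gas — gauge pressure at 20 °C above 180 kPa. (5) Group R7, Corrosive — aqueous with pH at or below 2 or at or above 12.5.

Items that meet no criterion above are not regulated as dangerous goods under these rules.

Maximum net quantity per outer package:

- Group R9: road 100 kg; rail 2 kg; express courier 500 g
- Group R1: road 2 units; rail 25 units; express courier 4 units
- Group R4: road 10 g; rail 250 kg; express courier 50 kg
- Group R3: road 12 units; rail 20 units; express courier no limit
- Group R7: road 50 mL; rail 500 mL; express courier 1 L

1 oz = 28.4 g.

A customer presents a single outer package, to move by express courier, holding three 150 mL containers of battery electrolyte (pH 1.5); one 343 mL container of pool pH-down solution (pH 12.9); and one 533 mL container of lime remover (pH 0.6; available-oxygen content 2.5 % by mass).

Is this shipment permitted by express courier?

No

pH 1.5 meets the Group R7 criterion (Corrosive), so the battery electrolyte is Group R7.
Pool pH-down solution: pH 12.9 ≥ 12.5 → Group R7 (Corrosive).
Lime remover: pH 0.6 ≤ 2 → Group R7 (Corrosive).
Total Group R7: (three 150 mL containers = 450 mL) + 343 mL + 533 mL = 1.326 L.
That exceeds the Group R7 express courier limit of 1 L.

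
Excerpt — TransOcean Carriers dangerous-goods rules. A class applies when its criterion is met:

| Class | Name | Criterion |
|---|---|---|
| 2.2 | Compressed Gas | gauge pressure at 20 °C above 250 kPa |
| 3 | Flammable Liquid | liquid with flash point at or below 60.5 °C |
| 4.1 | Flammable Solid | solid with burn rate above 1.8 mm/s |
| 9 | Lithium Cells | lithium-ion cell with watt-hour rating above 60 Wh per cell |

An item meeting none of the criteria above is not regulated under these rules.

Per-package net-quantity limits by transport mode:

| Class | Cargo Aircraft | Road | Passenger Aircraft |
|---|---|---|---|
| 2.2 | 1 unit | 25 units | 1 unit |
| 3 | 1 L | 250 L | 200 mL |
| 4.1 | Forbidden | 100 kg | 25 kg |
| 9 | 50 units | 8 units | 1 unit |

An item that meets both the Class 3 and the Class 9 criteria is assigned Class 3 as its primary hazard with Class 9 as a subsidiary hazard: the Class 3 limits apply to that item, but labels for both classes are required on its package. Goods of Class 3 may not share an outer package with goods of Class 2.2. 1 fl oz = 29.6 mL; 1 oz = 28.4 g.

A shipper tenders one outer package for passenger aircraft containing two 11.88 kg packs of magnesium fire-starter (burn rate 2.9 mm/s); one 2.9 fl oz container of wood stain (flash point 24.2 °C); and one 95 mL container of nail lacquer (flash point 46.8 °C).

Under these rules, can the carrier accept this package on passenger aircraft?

Magnesium fire-starter: burn rate 2.9 mm/s > 1.8 mm/s → Class 4.1 (Flammable Solid).
Flash point 24.2 °C meets the Class 3 criterion (Flammable Liquid), so the wood stain is Class 3.
The nail lacquer has flash point 46.8 °C, which is ≤ 60.5 °C, so it is Class 3 (Flammable Liquid).
Total Class 3: (one 2.9 fl oz container = 85.84 mL) + 95 mL = 180.84 mL.
That is within the Class 3 passenger aircraft limit of 200 mL.
Class 4.1 quantity: two 11.88 kg packs = 23.76 kg.
23.76 kg ≤ 25 kg (passenger aircraft limit, Class 4.1) — within limit.
The segregation rule (Class 3 with Class 2.2) does not apply to Class 3 with Class 4.1.
Every hazard class is within its passenger aircraft limit and no segregation rule is violated.

Yes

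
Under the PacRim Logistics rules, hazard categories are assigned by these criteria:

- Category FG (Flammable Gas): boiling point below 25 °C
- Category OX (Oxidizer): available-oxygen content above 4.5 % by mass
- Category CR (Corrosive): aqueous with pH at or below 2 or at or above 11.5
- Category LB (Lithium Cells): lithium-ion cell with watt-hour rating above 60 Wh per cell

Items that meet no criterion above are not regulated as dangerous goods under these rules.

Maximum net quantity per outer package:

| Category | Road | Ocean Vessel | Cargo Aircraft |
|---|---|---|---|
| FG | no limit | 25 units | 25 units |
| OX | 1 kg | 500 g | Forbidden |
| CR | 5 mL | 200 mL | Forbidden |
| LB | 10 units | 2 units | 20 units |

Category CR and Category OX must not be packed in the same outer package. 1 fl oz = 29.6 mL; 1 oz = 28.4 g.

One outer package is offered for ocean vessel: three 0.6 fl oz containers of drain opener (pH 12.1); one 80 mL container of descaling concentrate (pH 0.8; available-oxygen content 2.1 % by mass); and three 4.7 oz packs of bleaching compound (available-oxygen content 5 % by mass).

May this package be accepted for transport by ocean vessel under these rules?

No

pH 12.1 meets the Category CR criterion (Corrosive), so the drain opener is Category CR.
pH 0.8 meets the Category CR criterion (Corrosive), so the descaling concentrate is Category CR.
The bleaching compound has available-oxygen content 5 % by mass, which is > 4.5 % by mass, so it is Category OX (Oxidizer).
Category CR net quantity: (three 0.6 fl oz containers = 53.28 mL) + 80 mL = 133.28 mL.
133.28 mL ≤ 200 mL (ocean vessel limit, Category CR) — within limit.
Category OX quantity: three 4.7 oz packs = 400.44 g.
That is within the Category OX ocean vessel limit of 500 g.
Category CR and Category OX may not share an outer package.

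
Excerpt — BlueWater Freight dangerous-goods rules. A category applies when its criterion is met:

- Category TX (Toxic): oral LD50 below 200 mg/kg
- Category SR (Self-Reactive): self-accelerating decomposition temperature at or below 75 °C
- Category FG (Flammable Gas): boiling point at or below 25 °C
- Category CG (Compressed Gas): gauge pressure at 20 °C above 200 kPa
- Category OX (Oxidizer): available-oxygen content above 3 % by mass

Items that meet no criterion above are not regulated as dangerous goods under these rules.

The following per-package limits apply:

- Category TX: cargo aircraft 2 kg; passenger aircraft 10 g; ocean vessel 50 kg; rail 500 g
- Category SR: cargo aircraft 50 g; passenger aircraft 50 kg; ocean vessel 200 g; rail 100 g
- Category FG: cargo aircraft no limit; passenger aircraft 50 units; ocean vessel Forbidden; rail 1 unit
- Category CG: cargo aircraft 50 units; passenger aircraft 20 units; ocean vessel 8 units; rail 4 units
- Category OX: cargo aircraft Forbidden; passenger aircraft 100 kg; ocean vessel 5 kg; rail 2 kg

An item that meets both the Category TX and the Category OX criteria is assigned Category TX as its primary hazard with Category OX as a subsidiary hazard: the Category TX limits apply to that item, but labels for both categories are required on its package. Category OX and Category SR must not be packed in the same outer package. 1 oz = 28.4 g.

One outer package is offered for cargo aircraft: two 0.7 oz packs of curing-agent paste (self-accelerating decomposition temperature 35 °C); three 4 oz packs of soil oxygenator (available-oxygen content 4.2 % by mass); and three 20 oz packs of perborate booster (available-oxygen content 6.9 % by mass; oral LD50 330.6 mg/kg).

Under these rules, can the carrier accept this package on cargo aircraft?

Curing-agent paste: self-accelerating decomposition temperature 35 °C ≤ 75 °C → Category SR (Self-Reactive).
The soil oxygenator has available-oxygen content 4.2 % by mass, which is > 3 % by mass, so it is Category OX (Oxidizer).
Available-oxygen content 6.9 % by mass meets the Category OX criterion (Oxidizer), so the perborate booster is Category OX.
Total Category OX: (three 4 oz packs = 340.8 g) + (three 20 oz packs = 1.704 kg) = 2044.8 g.
By cargo aircraft, Category OX is Forbidden regardless of quantity.
Category SR quantity: two 0.7 oz packs = 39.76 g.
That is within the Category SR cargo aircraft limit of 50 g.
Category OX and Category SR may not share an outer package.

No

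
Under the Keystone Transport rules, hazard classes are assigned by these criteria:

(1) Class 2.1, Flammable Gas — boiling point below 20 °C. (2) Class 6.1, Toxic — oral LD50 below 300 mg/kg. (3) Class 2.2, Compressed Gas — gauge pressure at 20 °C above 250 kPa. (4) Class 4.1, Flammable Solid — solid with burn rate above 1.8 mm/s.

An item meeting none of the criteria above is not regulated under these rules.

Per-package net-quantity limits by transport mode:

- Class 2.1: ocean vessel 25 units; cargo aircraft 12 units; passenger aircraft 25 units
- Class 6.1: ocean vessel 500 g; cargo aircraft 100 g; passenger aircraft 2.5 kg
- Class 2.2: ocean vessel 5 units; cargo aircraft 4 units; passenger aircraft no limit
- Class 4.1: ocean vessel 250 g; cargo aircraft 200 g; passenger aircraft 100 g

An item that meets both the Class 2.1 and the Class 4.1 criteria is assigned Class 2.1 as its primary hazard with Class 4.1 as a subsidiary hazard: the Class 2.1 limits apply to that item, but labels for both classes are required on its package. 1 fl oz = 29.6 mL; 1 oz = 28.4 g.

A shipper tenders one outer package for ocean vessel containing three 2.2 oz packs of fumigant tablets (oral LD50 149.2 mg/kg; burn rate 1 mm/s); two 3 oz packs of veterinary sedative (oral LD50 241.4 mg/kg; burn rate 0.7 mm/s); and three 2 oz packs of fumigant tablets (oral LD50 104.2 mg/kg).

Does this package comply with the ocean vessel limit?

No

With oral LD50 149.2 mg/kg (< 300 mg/kg), the fumigant tablets fall in Class 6.1.
Oral LD50 241.4 mg/kg meets the Class 6.1 criterion (Toxic), so the veterinary sedative is Class 6.1.
The fumigant tablets have oral LD50 104.2 mg/kg, which is < 300 mg/kg, so they are Class 6.1 (Toxic).
Total Class 6.1: (three 2.2 oz packs = 187.44 g) + (two 3 oz packs = 170.4 g) + (three 2 oz packs = 170.4 g) = 528.24 g.
That exceeds the Class 6.1 ocean vessel limit of 500 g.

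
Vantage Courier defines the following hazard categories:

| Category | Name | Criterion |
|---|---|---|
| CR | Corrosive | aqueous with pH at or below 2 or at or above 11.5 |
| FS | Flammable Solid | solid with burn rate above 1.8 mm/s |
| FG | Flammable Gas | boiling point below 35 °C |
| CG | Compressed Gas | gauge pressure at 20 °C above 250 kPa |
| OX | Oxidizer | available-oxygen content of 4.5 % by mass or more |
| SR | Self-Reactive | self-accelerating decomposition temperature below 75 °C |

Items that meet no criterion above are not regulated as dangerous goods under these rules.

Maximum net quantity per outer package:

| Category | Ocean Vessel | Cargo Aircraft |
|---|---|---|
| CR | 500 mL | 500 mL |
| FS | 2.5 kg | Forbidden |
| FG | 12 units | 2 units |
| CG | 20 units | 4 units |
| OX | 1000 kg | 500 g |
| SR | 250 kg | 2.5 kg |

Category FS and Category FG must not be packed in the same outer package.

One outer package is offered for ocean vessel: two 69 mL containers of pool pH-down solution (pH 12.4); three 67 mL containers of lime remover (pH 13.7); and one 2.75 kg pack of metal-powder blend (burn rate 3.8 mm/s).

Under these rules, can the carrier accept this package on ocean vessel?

No

pH 12.4 meets the Category CR criterion (Corrosive), so the pool pH-down solution is Category CR.
pH 13.7 meets the Category CR criterion (Corrosive), so the lime remover is Category CR.
With burn rate 3.8 mm/s (> 1.8 mm/s), the metal-powder blend falls in Category FS.
Category CR net quantity: (two 69 mL containers = 138 mL) + (three 67 mL containers = 201 mL) = 339 mL.
That is within the Category CR ocean vessel limit of 500 mL.
Category FS quantity: 2.75 kg.
2.75 kg > 2.5 kg (ocean vessel limit, Category FS) — over the limit.
The segregation rule (Category FS with Category FG) does not apply to Category CR with Category FS.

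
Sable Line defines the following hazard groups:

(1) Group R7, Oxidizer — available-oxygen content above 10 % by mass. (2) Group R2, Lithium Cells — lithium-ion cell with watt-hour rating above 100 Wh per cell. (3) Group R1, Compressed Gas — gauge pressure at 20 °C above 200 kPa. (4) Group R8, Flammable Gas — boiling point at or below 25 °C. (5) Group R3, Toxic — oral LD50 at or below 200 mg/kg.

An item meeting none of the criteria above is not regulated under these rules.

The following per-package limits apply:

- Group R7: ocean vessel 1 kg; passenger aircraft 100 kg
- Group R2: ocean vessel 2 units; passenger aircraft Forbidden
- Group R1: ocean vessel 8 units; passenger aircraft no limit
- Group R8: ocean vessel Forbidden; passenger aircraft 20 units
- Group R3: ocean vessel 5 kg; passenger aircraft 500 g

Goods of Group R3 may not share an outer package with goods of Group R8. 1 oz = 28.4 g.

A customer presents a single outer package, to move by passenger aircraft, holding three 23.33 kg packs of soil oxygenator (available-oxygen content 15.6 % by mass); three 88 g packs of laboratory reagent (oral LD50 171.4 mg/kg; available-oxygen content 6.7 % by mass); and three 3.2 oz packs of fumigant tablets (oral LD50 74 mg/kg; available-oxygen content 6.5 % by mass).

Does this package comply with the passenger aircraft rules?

With available-oxygen content 15.6 % by mass (> 10 % by mass), the soil oxygenator falls in Group R7.
The laboratory reagent has oral LD50 171.4 mg/kg, which is ≤ 200 mg/kg, so it is Group R3 (Toxic).
The fumigant tablets have oral LD50 74 mg/kg, which is ≤ 200 mg/kg, so they are Group R3 (Toxic).
Total Group R3: (three 88 g packs = 264 g) + (three 3.2 oz packs = 272.64 g) = 536.64 g.
That exceeds the Group R3 passenger aircraft limit of 500 g.
Group R7 quantity: three 23.33 kg packs = 69.99 kg.
That is within the Group R7 passenger aircraft limit of 100 kg.
The segregation rule (Group R3 with Group R8) does not apply to Group R3 with Group R7.

No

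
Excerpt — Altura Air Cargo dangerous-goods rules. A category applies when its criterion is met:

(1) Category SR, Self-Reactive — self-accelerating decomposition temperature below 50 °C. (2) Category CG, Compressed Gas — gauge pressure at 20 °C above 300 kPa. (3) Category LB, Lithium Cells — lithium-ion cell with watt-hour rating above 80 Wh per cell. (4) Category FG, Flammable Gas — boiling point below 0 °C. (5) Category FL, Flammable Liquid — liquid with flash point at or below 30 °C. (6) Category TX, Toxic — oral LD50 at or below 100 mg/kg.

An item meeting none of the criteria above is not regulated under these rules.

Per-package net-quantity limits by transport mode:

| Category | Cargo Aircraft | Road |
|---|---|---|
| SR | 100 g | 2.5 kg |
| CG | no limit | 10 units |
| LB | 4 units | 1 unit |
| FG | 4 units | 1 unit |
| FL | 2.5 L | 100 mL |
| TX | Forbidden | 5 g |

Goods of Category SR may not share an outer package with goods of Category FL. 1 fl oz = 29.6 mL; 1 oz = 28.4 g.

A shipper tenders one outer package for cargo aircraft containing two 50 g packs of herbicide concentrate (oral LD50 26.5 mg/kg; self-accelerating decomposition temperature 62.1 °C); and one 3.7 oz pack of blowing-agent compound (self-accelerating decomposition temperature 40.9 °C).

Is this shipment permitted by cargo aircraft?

The herbicide concentrate has oral LD50 26.5 mg/kg, which is ≤ 100 mg/kg, so it is Category TX (Toxic).
Self-accelerating decomposition temperature 40.9 °C meets the Category SR criterion (Self-Reactive), so the blowing-agent compound is Category SR.
Category SR quantity: one 3.7 oz pack = 105.08 g.
105.08 g exceeds the cargo aircraft limit of 100 g for Category SR.
Category TX quantity: two 50 g packs = 100 g.
Category TX is Forbidden by cargo aircraft.
The segregation rule (Category SR with Category FL) does not apply to Category SR with Category TX.

No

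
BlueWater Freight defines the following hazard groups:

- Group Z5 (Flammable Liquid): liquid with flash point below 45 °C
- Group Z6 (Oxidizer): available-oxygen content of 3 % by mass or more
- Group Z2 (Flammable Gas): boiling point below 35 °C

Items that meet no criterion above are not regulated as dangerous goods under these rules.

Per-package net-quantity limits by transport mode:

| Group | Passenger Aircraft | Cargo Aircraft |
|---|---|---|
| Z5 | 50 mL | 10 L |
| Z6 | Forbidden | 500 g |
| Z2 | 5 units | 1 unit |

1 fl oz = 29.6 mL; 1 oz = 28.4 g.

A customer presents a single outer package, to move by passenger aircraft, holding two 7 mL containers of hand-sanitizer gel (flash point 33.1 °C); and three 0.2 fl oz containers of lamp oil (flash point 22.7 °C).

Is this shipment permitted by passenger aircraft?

Flash point 33.1 °C meets the Group Z5 criterion (Flammable Liquid), so the hand-sanitizer gel is Group Z5.
With flash point 22.7 °C (< 45 °C), the lamp oil falls in Group Z5.
Total Group Z5: (two 7 mL containers = 14 mL) + (three 0.2 fl oz containers = 17.76 mL) = 31.76 mL.
31.76 mL is within the passenger aircraft limit of 50 mL for Group Z5.

Yes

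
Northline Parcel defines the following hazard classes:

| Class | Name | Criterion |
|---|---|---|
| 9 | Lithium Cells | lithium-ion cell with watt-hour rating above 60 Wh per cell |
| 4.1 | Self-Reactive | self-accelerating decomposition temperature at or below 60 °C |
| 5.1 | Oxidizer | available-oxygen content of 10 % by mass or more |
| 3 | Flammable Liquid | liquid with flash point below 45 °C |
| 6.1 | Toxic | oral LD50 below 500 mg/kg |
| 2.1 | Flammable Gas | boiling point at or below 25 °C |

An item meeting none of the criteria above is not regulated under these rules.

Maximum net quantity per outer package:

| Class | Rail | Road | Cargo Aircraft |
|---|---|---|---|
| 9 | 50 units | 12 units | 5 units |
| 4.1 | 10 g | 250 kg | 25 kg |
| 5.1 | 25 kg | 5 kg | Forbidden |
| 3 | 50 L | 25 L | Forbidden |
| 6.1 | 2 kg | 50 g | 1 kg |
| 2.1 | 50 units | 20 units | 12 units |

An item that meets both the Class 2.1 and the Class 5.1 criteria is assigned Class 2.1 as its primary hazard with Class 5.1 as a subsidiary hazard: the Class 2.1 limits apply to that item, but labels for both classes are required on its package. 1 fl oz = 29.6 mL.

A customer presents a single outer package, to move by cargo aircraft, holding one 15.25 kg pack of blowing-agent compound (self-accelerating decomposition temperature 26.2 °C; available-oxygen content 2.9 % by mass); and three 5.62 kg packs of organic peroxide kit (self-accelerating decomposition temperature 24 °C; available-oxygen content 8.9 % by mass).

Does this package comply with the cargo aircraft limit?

Blowing-agent compound: self-accelerating decomposition temperature 26.2 °C ≤ 60 °C → Class 4.1 (Self-Reactive).
Organic peroxide kit: self-accelerating decomposition temperature 24 °C ≤ 60 °C → Class 4.1 (Self-Reactive).
Total Class 4.1: 15.25 kg + (three 5.62 kg packs = 16.86 kg) = 32.11 kg.
32.11 kg exceeds the cargo aircraft limit of 25 kg for Class 4.1.

No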